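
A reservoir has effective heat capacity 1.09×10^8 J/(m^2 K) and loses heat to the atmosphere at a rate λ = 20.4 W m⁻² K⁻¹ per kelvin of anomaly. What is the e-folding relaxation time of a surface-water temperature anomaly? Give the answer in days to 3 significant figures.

61.8 days

Areal heat capacity C = 1.09×10^8 J/(m^2 K) (given).
Relaxation time τ = C / λ = 1.09×10^8 / 20.4 = 5.34×10^6 s.
In days: 5.34×10^6 s / (86400 s/day) = 61.8 days.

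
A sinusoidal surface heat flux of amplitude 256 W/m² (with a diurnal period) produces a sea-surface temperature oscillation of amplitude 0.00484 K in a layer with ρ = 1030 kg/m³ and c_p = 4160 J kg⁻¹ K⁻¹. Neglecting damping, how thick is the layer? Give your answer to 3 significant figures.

170 m

ω = 2π / 86400 s = 7.27×10^-5 s⁻¹.
Required C = F₀ / (A ω) = 256 / (0.00484 × 7.27×10^-5) = 7.27×10^8 J/(m²·K).
D = C / (ρ c_p) = 7.27×10^8 / (1030 × 4160) = 170 m.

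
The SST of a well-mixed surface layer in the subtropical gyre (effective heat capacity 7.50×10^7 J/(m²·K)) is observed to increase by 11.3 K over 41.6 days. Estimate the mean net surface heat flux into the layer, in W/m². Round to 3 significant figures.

Areal heat capacity C = 7.50×10^7 J/(m²·K) (given).
Required heat per unit area: Q = C ΔT = 7.50×10^7 × 11.3 = 8.48×10^8 J/m².
Flux F = Q / Δt = 8.48×10^8 / 3.59×10^6 s = 236 W/m².

236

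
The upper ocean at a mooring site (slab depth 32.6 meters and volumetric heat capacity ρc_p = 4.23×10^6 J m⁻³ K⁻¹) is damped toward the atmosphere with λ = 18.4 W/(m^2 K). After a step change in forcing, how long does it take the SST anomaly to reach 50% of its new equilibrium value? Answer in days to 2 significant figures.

60 days

Areal heat capacity C = ρc_p × D = 4.23×10^6 × 32.6 = 1.38×10^8 J/(m^2 K).
τ = C / λ = 1.38×10^8 / 18.4 = 7.49×10^6 s.
Fraction reached: 1 − e^(−t/τ) = 0.50 ⇒ t = −τ ln(1 − 0.50) = τ × 0.693.
t = 5.19×10^6 s = 60.1 days.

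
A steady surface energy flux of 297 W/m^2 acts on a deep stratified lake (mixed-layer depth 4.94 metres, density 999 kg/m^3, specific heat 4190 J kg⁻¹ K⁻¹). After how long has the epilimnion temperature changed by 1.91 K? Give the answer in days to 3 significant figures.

1.54 days

Areal heat capacity C = ρ c_p D = 999 × 4190 × 4.94 = 2.07×10^7 J/(m^2 K).
Time required: Δt = C ΔT / F = 2.07×10^7 × 1.91 / 297 = 1.33×10^5 s.
In days: 1.33×10^5 s / (86400 s/day) = 1.54 days.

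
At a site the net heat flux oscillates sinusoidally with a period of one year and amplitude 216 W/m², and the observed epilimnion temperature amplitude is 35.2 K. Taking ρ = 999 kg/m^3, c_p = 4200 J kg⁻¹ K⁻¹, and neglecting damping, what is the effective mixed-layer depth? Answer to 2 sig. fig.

ω = 2π / 3.15×10^7 s = 1.99×10^-7 s⁻¹.
Required C = F₀ / (A ω) = 216 / (35.2 × 1.99×10^-7) = 3.08×10^7 J/(m²·K).
D = C / (ρ c_p) = 3.08×10^7 / (999 × 4200) = 7.34 m.

7.3 m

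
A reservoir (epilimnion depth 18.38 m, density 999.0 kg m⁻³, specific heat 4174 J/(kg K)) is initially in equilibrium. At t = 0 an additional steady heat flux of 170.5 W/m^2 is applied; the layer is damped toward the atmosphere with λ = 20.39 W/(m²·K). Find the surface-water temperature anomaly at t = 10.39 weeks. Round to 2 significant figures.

Areal heat capacity C = ρ c_p D = 999.0 × 4174 × 18.38 = 7.66×10^7 J/(m²·K).
τ = C / λ = 7.66×10^7 / 20.39 = 3.76×10^6 s.
Equilibrium anomaly ΔT_eq = F / λ = 170.5 / 20.39 = 8.36 K.
t = 10.39 weeks = 6.28×10^6 s, so t/τ = 1.67.
ΔT(t) = ΔT_eq (1 − e^(−t/τ)) = 8.36 × (1 − e^−1.67) = 6.79 K.

6.8 K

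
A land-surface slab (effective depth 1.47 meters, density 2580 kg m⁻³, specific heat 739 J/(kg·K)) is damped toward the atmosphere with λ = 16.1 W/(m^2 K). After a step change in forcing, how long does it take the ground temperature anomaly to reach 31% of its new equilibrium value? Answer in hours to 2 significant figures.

18 hours

Areal heat capacity C = ρ c_p D = 2580 × 739 × 1.47 = 2.80×10^6 J/(m^2 K).
τ = C / λ = 2.80×10^6 / 16.1 = 1.74×10^5 s.
Fraction reached: 1 − e^(−t/τ) = 0.31 ⇒ t = −τ ln(1 − 0.31) = τ × 0.371.
t = 64600 s = 17.9 hours.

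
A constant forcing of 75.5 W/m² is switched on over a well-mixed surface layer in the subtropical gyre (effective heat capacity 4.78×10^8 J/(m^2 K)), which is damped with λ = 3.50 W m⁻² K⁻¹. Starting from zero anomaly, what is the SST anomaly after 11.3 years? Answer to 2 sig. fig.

Areal heat capacity C = 4.78×10^8 J/(m^2 K) (given).
τ = C / λ = 4.78×10^8 / 3.50 = 1.37×10^8 s.
Equilibrium anomaly ΔT_eq = F / λ = 75.5 / 3.50 = 21.6 K.
t = 11.3 years = 3.57×10^8 s, so t/τ = 2.61.
ΔT(t) = ΔT_eq (1 − e^(−t/τ)) = 21.6 × (1 − e^−2.61) = 20.0 K.

20 K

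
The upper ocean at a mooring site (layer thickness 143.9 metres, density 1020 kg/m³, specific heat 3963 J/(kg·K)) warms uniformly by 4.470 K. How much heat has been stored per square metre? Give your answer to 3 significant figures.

2.60×10^9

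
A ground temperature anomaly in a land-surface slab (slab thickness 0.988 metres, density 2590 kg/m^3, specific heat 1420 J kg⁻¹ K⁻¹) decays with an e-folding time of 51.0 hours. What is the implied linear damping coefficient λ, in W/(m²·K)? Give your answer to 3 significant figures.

Areal heat capacity C = ρ c_p D = 2590 × 1420 × 0.988 = 3.63×10^6 J/(m²·K).
τ = 51.0 hours = 1.84×10^5 s.
λ = C / τ = 3.63×10^6 / 1.84×10^5 = 19.8 W/(m²·K).

19.8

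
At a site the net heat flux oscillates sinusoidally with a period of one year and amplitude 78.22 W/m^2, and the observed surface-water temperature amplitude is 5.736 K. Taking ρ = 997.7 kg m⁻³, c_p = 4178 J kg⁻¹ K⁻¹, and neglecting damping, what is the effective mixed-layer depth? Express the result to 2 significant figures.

ω = 2π / 3.15×10^7 s = 1.99×10^-7 s⁻¹.
Required C = F₀ / (A ω) = 78.22 / (5.736 × 1.99×10^-7) = 6.84×10^7 J/(m²·K).
D = C / (ρ c_p) = 6.84×10^7 / (997.7 × 4178) = 16.4 m.

16 m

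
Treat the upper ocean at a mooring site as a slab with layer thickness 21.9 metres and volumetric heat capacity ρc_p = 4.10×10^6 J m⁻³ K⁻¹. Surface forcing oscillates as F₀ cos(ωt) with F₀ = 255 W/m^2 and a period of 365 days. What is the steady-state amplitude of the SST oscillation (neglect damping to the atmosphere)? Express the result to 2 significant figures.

14 K

Areal heat capacity C = ρc_p × D = 4.10×10^6 × 21.9 = 8.98×10^7 J/(m^2 K).
Angular frequency ω = 2π / T = 2π / 3.15×10^7 s = 1.99×10^-7 s⁻¹.
Cω = 8.98×10^7 × 1.99×10^-7 = 17.9 W/(m²·K).
Amplitude A = F₀ / (Cω) = 255 / 17.9 = 14.3 K.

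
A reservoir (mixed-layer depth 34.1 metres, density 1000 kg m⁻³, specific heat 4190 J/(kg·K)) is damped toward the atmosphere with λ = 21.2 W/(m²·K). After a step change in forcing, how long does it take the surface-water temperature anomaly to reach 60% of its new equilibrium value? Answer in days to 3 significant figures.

Areal heat capacity C = ρ c_p D = 1000 × 4190 × 34.1 = 1.43×10^8 J/(m²·K).
τ = C / λ = 1.43×10^8 / 21.2 = 6.74×10^6 s.
Fraction reached: 1 − e^(−t/τ) = 0.60 ⇒ t = −τ ln(1 − 0.60) = τ × 0.916.
t = 6.18×10^6 s = 71.5 days.

71.5 days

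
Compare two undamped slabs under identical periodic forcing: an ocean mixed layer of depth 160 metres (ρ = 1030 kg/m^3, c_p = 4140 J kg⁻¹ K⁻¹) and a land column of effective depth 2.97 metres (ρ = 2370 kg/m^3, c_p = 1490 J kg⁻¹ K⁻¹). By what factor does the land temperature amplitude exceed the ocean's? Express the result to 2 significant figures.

65

C_ocean = 1030 × 4140 × 160 = 6.82×10^8 J/(m²·K).
C_land = 2370 × 1490 × 2.97 = 1.05×10^7 J/(m²·K).
Undamped amplitude ∝ 1/C, so A_land/A_ocean = C_ocean/C_land = 65.1.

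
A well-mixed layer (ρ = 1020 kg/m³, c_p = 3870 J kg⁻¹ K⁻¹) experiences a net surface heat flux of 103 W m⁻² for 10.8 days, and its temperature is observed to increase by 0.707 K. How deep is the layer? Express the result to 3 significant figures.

34.4 m

Heat input Q = F Δt = 103 × 9.33×10^5 s = 9.61×10^7 J/m².
Required areal heat capacity C = Q / ΔT = 1.36×10^8 J/(m²·K).
Depth D = C / (ρ c_p) = 1.36×10^8 / (1020 × 3870) = 34.4 m.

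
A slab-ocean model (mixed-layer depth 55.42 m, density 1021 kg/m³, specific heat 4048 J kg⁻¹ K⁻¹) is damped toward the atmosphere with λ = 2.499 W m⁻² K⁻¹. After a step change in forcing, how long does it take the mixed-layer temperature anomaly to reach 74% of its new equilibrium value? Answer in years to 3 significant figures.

3.91 years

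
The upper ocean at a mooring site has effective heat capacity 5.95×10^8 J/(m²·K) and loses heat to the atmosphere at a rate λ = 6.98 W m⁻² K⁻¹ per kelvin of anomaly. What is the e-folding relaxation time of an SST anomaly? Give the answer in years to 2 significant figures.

2.7 years

Areal heat capacity C = 5.95×10^8 J/(m²·K) (given).
Relaxation time τ = C / λ = 5.95×10^8 / 6.98 = 8.52×10^7 s.
In years: 8.52×10^7 s / (3.156×10^7 s/year) = 2.70 years.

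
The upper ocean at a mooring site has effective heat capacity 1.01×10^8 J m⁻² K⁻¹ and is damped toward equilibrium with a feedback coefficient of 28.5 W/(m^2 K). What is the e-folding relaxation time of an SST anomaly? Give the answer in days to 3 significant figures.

Areal heat capacity C = 1.01×10^8 J m⁻² K⁻¹ (given).
Relaxation time τ = C / λ = 1.01×10^8 / 28.5 = 3.54×10^6 s.
In days: 3.54×10^6 s / (86400 s/day) = 41.0 days.

41.0 days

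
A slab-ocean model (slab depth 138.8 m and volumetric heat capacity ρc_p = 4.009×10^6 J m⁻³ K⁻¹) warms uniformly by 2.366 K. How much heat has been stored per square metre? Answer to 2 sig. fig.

1.3×10^9

Areal heat capacity C = ρc_p × D = 4.009×10^6 × 138.8 = 5.56×10^8 J/(m²·K).
ΔQ = C ΔT = 5.56×10^8 × 2.366 = 1.32×10^9 J/m².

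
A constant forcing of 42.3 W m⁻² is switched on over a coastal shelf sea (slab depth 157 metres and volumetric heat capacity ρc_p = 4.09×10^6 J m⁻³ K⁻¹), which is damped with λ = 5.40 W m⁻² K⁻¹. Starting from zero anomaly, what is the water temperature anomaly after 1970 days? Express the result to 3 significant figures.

5.96 K

Areal heat capacity C = ρc_p × D = 4.09×10^6 × 157 = 6.42×10^8 J m⁻² K⁻¹.
τ = C / λ = 6.42×10^8 / 5.40 = 1.19×10^8 s.
Equilibrium anomaly ΔT_eq = F / λ = 42.3 / 5.40 = 7.83 K.
t = 1970 days = 1.70×10^8 s, so t/τ = 1.43.
ΔT(t) = ΔT_eq (1 − e^(−t/τ)) = 7.83 × (1 − e^−1.43) = 5.96 K.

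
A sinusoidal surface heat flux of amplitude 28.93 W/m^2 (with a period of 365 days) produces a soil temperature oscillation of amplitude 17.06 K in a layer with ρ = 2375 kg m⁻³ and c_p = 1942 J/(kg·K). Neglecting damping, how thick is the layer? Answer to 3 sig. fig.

1.85 m

ω = 2π / 3.15×10^7 s = 1.99×10^-7 s⁻¹.
Required C = F₀ / (A ω) = 28.93 / (17.06 × 1.99×10^-7) = 8.51×10^6 J/(m²·K).
D = C / (ρ c_p) = 8.51×10^6 / (2375 × 1942) = 1.85 m.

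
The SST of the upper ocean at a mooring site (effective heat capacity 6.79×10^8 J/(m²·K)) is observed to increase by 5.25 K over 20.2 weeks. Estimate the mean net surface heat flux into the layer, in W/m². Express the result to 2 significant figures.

Areal heat capacity C = 6.79×10^8 J/(m²·K) (given).
Required heat per unit area: Q = C ΔT = 6.79×10^8 × 5.25 = 3.56×10^9 J/m².
Flux F = Q / Δt = 3.56×10^9 / 1.22×10^7 s = 292 W/m².

290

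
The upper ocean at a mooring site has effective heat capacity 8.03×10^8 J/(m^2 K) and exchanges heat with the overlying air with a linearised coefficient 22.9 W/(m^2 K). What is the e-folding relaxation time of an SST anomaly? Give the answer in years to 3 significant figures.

Areal heat capacity C = 8.03×10^8 J/(m^2 K) (given).
Relaxation time τ = C / λ = 8.03×10^8 / 22.9 = 3.51×10^7 s.
In years: 3.51×10^7 s / (3.156×10^7 s/year) = 1.11 years.

1.11 years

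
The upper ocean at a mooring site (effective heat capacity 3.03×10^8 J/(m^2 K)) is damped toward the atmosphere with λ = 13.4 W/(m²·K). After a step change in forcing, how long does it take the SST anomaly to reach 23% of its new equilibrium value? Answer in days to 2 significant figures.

68 days

Areal heat capacity C = 3.03×10^8 J/(m^2 K) (given).
τ = C / λ = 3.03×10^8 / 13.4 = 2.26×10^7 s.
Fraction reached: 1 − e^(−t/τ) = 0.23 ⇒ t = −τ ln(1 − 0.23) = τ × 0.261.
t = 5.91×10^6 s = 68.4 days.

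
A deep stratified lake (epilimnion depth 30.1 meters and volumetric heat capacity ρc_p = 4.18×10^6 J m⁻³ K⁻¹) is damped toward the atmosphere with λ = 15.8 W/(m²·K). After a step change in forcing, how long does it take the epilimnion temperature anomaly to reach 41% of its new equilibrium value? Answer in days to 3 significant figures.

48.6 days

Areal heat capacity C = ρc_p × D = 4.18×10^6 × 30.1 = 1.26×10^8 J/(m^2 K).
τ = C / λ = 1.26×10^8 / 15.8 = 7.96×10^6 s.
Fraction reached: 1 − e^(−t/τ) = 0.41 ⇒ t = −τ ln(1 − 0.41) = τ × 0.528.
t = 4.20×10^6 s = 48.6 days.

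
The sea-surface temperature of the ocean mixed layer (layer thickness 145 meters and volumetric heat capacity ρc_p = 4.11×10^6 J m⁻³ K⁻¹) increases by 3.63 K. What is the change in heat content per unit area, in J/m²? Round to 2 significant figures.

2.2×10^9

Areal heat capacity C = ρc_p × D = 4.11×10^6 × 145 = 5.96×10^8 J m⁻² K⁻¹.
ΔQ = C ΔT = 5.96×10^8 × 3.63 = 2.16×10^9 J/m².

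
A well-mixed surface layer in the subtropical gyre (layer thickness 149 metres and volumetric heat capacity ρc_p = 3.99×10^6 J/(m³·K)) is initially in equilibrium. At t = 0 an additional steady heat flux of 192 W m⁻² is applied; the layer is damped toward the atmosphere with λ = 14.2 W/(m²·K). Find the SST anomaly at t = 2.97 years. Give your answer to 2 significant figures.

12 K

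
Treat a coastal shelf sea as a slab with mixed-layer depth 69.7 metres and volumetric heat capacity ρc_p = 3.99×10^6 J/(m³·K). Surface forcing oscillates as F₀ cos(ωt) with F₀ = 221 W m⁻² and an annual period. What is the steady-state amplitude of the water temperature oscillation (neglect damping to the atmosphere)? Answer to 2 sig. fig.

4.0 K

Areal heat capacity C = ρc_p × D = 3.99×10^6 × 69.7 = 2.78×10^8 J/(m^2 K).
Angular frequency ω = 2π / T = 2π / 3.15×10^7 s = 1.99×10^-7 s⁻¹.
Cω = 2.78×10^8 × 1.99×10^-7 = 55.4 W/(m²·K).
Amplitude A = F₀ / (Cω) = 221 / 55.4 = 3.99 K.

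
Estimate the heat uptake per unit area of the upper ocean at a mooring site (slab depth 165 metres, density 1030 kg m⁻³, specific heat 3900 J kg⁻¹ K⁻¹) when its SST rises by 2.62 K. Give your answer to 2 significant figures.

1.7×10^9

Areal heat capacity C = ρ c_p D = 1030 × 3900 × 165 = 6.63×10^8 J/(m²·K).
ΔQ = C ΔT = 6.63×10^8 × 2.62 = 1.74×10^9 J/m².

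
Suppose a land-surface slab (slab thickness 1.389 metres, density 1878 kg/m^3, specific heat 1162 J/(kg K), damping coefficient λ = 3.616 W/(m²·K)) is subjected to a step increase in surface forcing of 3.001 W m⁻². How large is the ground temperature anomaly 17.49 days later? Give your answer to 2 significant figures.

0.69 K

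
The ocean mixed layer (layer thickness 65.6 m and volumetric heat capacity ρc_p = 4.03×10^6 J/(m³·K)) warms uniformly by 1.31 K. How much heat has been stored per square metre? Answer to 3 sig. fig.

3.46×10^8

Areal heat capacity C = ρc_p × D = 4.03×10^6 × 65.6 = 2.64×10^8 J/(m²·K).
ΔQ = C ΔT = 2.64×10^8 × 1.31 = 3.46×10^8 J/m².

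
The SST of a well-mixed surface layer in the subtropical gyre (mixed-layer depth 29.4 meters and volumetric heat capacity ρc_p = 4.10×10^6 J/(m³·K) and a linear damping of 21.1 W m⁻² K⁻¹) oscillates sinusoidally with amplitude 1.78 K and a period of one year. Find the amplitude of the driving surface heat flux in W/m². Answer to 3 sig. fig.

Areal heat capacity C = ρc_p × D = 4.10×10^6 × 29.4 = 1.21×10^8 J/(m^2 K).
ω = 2π / 3.15×10^7 s = 1.99×10^-7 s⁻¹.
√((Cω)² + λ²) = √((24.0)² + 21.1²) = 32.0 W/(m²·K).
F₀ = A × √((Cω)²+λ²) = 1.78 × 32.0 = 56.9 W/m².

56.9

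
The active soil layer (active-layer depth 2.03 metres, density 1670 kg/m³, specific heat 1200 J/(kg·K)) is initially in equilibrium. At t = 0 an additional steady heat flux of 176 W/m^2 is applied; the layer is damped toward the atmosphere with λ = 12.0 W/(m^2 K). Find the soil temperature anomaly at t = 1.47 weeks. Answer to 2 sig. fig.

Areal heat capacity C = ρ c_p D = 1670 × 1200 × 2.03 = 4.07×10^6 J/(m^2 K).
τ = C / λ = 4.07×10^6 / 12.0 = 3.39×10^5 s.
Equilibrium anomaly ΔT_eq = F / λ = 176 / 12.0 = 14.7 K.
t = 1.47 weeks = 8.89×10^5 s, so t/τ = 2.62.
ΔT(t) = ΔT_eq (1 − e^(−t/τ)) = 14.7 × (1 − e^−2.62) = 13.6 K.

14 K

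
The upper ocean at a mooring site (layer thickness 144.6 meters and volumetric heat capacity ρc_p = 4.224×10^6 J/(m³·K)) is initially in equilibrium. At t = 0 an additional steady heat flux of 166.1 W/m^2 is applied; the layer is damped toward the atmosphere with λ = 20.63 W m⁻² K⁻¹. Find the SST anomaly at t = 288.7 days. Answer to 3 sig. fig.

Areal heat capacity C = ρc_p × D = 4.224×10^6 × 144.6 = 6.11×10^8 J/(m²·K).
τ = C / λ = 6.11×10^8 / 20.63 = 2.96×10^7 s.
Equilibrium anomaly ΔT_eq = F / λ = 166.1 / 20.63 = 8.05 K.
t = 288.7 days = 2.49×10^7 s, so t/τ = 0.842.
ΔT(t) = ΔT_eq (1 − e^(−t/τ)) = 8.05 × (1 − e^−0.842) = 4.58 K.

4.58 K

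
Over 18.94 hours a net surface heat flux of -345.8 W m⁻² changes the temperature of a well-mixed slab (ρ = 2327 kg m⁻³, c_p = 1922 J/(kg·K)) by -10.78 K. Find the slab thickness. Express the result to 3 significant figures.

Heat input Q = F Δt = -345.8 × 68200 s = -2.36×10^7 J/m².
Required areal heat capacity C = Q / ΔT = 2.19×10^6 J/(m²·K).
Depth D = C / (ρ c_p) = 2.19×10^6 / (2327 × 1922) = 0.489 m.

0.489 m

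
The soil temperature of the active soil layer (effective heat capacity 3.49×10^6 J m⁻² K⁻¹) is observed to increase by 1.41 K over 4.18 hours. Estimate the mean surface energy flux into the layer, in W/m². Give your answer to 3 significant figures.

327

Areal heat capacity C = 3.49×10^6 J m⁻² K⁻¹ (given).
Required heat per unit area: Q = C ΔT = 3.49×10^6 × 1.41 = 4.92×10^6 J/m².
Flux F = Q / Δt = 4.92×10^6 / 15000 s = 327 W/m².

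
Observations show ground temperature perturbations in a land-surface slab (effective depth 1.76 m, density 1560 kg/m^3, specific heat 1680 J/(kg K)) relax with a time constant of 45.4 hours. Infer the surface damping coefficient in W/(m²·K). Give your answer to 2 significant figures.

28

Areal heat capacity C = ρ c_p D = 1560 × 1680 × 1.76 = 4.61×10^6 J m⁻² K⁻¹.
τ = 45.4 hours = 1.63×10^5 s.
λ = C / τ = 4.61×10^6 / 1.63×10^5 = 28.2 W/(m²·K).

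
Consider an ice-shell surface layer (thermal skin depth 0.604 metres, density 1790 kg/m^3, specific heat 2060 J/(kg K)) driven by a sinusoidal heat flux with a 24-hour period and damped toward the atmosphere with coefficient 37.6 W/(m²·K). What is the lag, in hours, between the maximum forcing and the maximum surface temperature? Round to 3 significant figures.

5.13 hours

Areal heat capacity C = ρ c_p D = 1790 × 2060 × 0.604 = 2.23×10^6 J m⁻² K⁻¹.
ω = 2π / 86400 s = 7.27×10^-5 s⁻¹.
Phase lag φ = arctan(Cω/λ) = arctan(162/37.6) = 1.34 rad.
Time lag = φ / ω = 1.34 / 7.27×10^-5 = 18500 s = 5.13 hours.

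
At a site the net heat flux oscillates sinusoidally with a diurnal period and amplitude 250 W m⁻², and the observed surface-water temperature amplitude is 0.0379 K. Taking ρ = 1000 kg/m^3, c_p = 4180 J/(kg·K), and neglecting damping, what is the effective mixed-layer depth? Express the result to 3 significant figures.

ω = 2π / 86400 s = 7.27×10^-5 s⁻¹.
Required C = F₀ / (A ω) = 250 / (0.0379 × 7.27×10^-5) = 9.07×10^7 J/(m²·K).
D = C / (ρ c_p) = 9.07×10^7 / (1000 × 4180) = 21.7 m.

21.7 m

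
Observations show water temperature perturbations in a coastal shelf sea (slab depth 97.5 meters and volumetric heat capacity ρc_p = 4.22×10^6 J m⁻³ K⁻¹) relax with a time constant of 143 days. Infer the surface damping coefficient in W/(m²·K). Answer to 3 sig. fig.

33.3

Areal heat capacity C = ρc_p × D = 4.22×10^6 × 97.5 = 4.11×10^8 J m⁻² K⁻¹.
τ = 143 days = 1.24×10^7 s.
λ = C / τ = 4.11×10^8 / 1.24×10^7 = 33.3 W/(m²·K).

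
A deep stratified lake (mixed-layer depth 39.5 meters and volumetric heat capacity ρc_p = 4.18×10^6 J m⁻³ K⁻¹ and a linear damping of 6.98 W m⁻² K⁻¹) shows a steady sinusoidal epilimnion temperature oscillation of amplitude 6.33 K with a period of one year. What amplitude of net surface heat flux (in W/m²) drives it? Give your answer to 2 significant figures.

Areal heat capacity C = ρc_p × D = 4.18×10^6 × 39.5 = 1.65×10^8 J/(m²·K).
ω = 2π / 3.15×10^7 s = 1.99×10^-7 s⁻¹.
√((Cω)² + λ²) = √((32.9)² + 6.98²) = 33.6 W/(m²·K).
F₀ = A × √((Cω)²+λ²) = 6.33 × 33.6 = 213 W/m².

210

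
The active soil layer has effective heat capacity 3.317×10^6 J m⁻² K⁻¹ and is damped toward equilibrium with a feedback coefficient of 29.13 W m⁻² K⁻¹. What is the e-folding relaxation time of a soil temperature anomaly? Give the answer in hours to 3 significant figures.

31.6 hours

Areal heat capacity C = 3.317×10^6 J m⁻² K⁻¹ (given).
Relaxation time τ = C / λ = 3.32×10^6 / 29.13 = 1.14×10^5 s.
In hours: 1.14×10^5 s / (3600 s/hour) = 31.6 hours.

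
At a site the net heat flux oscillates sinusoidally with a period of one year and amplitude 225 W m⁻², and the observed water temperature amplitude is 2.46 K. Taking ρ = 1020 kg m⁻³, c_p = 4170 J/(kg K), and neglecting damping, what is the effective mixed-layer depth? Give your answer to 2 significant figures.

110 m

ω = 2π / 3.15×10^7 s = 1.99×10^-7 s⁻¹.
Required C = F₀ / (A ω) = 225 / (2.46 × 1.99×10^-7) = 4.59×10^8 J/(m²·K).
D = C / (ρ c_p) = 4.59×10^8 / (1020 × 4170) = 108 m.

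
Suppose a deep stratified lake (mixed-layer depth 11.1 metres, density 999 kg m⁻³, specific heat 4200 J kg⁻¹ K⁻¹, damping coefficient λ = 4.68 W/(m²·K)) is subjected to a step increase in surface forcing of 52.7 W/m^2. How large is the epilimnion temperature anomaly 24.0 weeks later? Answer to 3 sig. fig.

8.64 K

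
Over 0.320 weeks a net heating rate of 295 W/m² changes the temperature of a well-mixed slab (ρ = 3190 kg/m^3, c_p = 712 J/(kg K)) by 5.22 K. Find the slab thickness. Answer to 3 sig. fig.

4.82 m

Heat input Q = F Δt = 295 × 1.94×10^5 s = 5.71×10^7 J/m².
Required areal heat capacity C = Q / ΔT = 1.09×10^7 J/(m²·K).
Depth D = C / (ρ c_p) = 1.09×10^7 / (3190 × 712) = 4.82 m.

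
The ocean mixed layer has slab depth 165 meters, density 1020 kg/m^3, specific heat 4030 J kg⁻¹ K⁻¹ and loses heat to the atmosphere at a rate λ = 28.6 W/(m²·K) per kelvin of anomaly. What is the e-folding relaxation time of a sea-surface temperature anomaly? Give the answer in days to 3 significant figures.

274 days

Areal heat capacity C = ρ c_p D = 1020 × 4030 × 165 = 6.78×10^8 J/(m²·K).
Relaxation time τ = C / λ = 6.78×10^8 / 28.6 = 2.37×10^7 s.
In days: 2.37×10^7 s / (86400 s/day) = 274 days.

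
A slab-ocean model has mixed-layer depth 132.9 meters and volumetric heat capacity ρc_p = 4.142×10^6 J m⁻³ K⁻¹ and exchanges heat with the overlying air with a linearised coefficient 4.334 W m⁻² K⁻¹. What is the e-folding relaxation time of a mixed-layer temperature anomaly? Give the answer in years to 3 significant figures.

Areal heat capacity C = ρc_p × D = 4.142×10^6 × 132.9 = 5.50×10^8 J m⁻² K⁻¹.
Relaxation time τ = C / λ = 5.50×10^8 / 4.334 = 1.27×10^8 s.
In years: 1.27×10^8 s / (3.156×10^7 s/year) = 4.02 years.

4.02 years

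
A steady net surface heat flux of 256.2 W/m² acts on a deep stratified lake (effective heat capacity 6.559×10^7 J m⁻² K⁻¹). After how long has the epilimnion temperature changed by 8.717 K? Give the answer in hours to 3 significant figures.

Areal heat capacity C = 6.559×10^7 J m⁻² K⁻¹ (given).
Time required: Δt = C ΔT / F = 6.56×10^7 × 8.717 / 256.2 = 2.23×10^6 s.
In hours: 2.23×10^6 s / (3600 s/hour) = 620 hours.

620 hours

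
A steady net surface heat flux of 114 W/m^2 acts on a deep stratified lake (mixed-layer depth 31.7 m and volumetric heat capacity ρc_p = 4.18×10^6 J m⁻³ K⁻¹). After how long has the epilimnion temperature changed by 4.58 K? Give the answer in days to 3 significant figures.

Areal heat capacity C = ρc_p × D = 4.18×10^6 × 31.7 = 1.33×10^8 J/(m²·K).
Time required: Δt = C ΔT / F = 1.33×10^8 × 4.58 / 114 = 5.32×10^6 s.
In days: 5.32×10^6 s / (86400 s/day) = 61.6 days.

61.6 days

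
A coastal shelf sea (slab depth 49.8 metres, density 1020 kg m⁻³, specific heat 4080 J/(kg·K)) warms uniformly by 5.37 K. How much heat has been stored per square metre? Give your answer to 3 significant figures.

1.11×10^9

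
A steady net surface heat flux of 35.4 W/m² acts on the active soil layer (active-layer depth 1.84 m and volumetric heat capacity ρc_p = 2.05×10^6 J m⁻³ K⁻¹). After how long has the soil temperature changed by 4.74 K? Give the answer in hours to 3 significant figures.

140 hours

Areal heat capacity C = ρc_p × D = 2.05×10^6 × 1.84 = 3.77×10^6 J m⁻² K⁻¹.
Time required: Δt = C ΔT / F = 3.77×10^6 × 4.74 / 35.4 = 5.05×10^5 s.
In hours: 5.05×10^5 s / (3600 s/hour) = 140 hours.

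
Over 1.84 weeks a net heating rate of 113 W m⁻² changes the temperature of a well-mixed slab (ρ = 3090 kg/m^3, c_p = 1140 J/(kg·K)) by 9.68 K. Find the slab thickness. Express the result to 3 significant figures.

Heat input Q = F Δt = 113 × 1.11×10^6 s = 1.26×10^8 J/m².
Required areal heat capacity C = Q / ΔT = 1.30×10^7 J/(m²·K).
Depth D = C / (ρ c_p) = 1.30×10^7 / (3090 × 1140) = 3.69 m.

3.69 m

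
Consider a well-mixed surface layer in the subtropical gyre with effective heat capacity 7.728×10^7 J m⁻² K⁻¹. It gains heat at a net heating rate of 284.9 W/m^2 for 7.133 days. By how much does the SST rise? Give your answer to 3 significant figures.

Areal heat capacity C = 7.728×10^7 J m⁻² K⁻¹ (given).
Net heat input Q = F Δt = 284.9 × (7.133 days × 86400 s/day) = 1.76×10^8 J/m².
ΔT = Q / C = 1.76×10^8 / 7.73×10^7 = 2.27 K.

2.27 K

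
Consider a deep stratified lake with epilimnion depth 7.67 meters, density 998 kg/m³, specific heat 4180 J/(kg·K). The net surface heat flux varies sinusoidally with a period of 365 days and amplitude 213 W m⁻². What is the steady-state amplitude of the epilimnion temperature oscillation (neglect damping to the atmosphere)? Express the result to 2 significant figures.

Areal heat capacity C = ρ c_p D = 998 × 4180 × 7.67 = 3.20×10^7 J/(m²·K).
Angular frequency ω = 2π / T = 2π / 3.15×10^7 s = 1.99×10^-7 s⁻¹.
Cω = 3.20×10^7 × 1.99×10^-7 = 6.37 W/(m²·K).
Amplitude A = F₀ / (Cω) = 213 / 6.37 = 33.4 K.

33 K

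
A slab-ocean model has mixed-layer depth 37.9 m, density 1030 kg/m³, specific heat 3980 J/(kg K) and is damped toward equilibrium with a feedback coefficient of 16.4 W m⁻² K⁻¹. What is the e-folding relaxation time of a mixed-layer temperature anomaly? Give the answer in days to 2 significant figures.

110 days

Areal heat capacity C = ρ c_p D = 1030 × 3980 × 37.9 = 1.55×10^8 J/(m^2 K).
Relaxation time τ = C / λ = 1.55×10^8 / 16.4 = 9.47×10^6 s.
In days: 9.47×10^6 s / (86400 s/day) = 110 days.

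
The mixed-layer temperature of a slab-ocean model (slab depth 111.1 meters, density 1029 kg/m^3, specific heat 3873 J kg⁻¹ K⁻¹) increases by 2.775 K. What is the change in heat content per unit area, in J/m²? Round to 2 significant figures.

1.2×10^9

Areal heat capacity C = ρ c_p D = 1029 × 3873 × 111.1 = 4.43×10^8 J/(m²·K).
ΔQ = C ΔT = 4.43×10^8 × 2.775 = 1.23×10^9 J/m².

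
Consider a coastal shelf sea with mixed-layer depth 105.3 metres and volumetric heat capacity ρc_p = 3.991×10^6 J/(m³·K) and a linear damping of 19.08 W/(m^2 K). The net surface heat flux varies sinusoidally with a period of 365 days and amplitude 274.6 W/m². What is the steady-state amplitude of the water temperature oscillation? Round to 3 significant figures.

3.20 K

Areal heat capacity C = ρc_p × D = 3.991×10^6 × 105.3 = 4.20×10^8 J/(m²·K).
Angular frequency ω = 2π / T = 2π / 3.15×10^7 s = 1.99×10^-7 s⁻¹.
√((Cω)² + λ²) = √((83.7)² + 19.08²) = 85.9 W/(m²·K).
Amplitude A = F₀ / √((Cω)²+λ²) = 274.6 / 85.9 = 3.20 K.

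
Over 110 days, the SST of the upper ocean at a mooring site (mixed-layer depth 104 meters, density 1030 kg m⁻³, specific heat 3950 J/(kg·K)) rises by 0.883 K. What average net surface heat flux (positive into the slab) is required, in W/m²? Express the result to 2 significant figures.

39

Areal heat capacity C = ρ c_p D = 1030 × 3950 × 104 = 4.23×10^8 J/(m²·K).
Required heat per unit area: Q = C ΔT = 4.23×10^8 × 0.883 = 3.74×10^8 J/m².
Flux F = Q / Δt = 3.74×10^8 / 9.50×10^6 s = 39.3 W/m².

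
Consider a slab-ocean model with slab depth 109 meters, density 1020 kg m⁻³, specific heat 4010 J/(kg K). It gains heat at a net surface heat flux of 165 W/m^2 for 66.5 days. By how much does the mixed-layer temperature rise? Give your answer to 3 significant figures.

Areal heat capacity C = ρ c_p D = 1020 × 4010 × 109 = 4.46×10^8 J m⁻² K⁻¹.
Net heat input Q = F Δt = 165 × (66.5 days × 86400 s/day) = 9.48×10^8 J/m².
ΔT = Q / C = 9.48×10^8 / 4.46×10^8 = 2.13 K.

2.13 K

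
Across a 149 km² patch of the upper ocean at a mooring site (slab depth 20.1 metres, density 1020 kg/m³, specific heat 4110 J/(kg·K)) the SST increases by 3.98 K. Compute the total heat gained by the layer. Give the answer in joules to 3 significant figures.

Areal heat capacity C = ρ c_p D = 1020 × 4110 × 20.1 = 8.43×10^7 J/(m^2 K).
Heat per unit area: q = C ΔT = 8.43×10^7 × 3.98 = 3.35×10^8 J/m².
Total heat: Q = q × A = 3.35×10^8 × (149 × 10⁶ m²) = 5.00×10^16 J.

5.00×10^16 J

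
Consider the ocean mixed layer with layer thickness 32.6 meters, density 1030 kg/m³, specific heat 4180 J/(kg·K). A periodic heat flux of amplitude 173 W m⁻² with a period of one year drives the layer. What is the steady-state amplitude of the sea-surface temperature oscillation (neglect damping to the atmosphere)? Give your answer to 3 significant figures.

Areal heat capacity C = ρ c_p D = 1030 × 4180 × 32.6 = 1.40×10^8 J/(m^2 K).
Angular frequency ω = 2π / T = 2π / 3.15×10^7 s = 1.99×10^-7 s⁻¹.
Cω = 1.40×10^8 × 1.99×10^-7 = 28.0 W/(m²·K).
Amplitude A = F₀ / (Cω) = 173 / 28.0 = 6.19 K.

6.19 K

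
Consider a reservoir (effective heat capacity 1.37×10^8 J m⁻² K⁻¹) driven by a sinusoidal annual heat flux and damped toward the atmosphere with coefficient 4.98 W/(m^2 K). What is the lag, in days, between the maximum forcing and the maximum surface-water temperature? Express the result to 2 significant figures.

81 days

Areal heat capacity C = 1.37×10^8 J m⁻² K⁻¹ (given).
ω = 2π / 3.15×10^7 s = 1.99×10^-7 s⁻¹.
Phase lag φ = arctan(Cω/λ) = arctan(27.3/4.98) = 1.39 rad.
Time lag = φ / ω = 1.39 / 1.99×10^-7 = 6.98×10^6 s = 80.8 days.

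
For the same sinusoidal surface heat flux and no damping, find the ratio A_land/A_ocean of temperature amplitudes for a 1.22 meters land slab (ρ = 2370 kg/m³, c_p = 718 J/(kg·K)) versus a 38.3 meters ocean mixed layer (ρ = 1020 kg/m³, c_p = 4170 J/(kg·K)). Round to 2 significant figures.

C_ocean = 1020 × 4170 × 38.3 = 1.63×10^8 J/(m²·K).
C_land = 2370 × 718 × 1.22 = 2.08×10^6 J/(m²·K).
Undamped amplitude ∝ 1/C, so A_land/A_ocean = C_ocean/C_land = 78.5.

78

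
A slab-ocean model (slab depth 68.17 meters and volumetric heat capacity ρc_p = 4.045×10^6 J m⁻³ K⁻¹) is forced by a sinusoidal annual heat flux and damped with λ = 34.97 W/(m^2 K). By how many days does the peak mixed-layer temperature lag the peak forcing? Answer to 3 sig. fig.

Areal heat capacity C = ρc_p × D = 4.045×10^6 × 68.17 = 2.76×10^8 J/(m²·K).
ω = 2π / 3.15×10^7 s = 1.99×10^-7 s⁻¹.
Phase lag φ = arctan(Cω/λ) = arctan(54.9/34.97) = 1.00 rad.
Time lag = φ / ω = 1.00 / 1.99×10^-7 = 5.04×10^6 s = 58.3 days.

58.3 days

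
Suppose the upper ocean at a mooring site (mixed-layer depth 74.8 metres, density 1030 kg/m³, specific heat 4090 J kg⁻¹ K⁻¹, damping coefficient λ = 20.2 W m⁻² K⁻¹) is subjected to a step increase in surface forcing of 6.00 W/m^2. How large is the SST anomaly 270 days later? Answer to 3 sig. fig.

Areal heat capacity C = ρ c_p D = 1030 × 4090 × 74.8 = 3.15×10^8 J m⁻² K⁻¹.
τ = C / λ = 3.15×10^8 / 20.2 = 1.56×10^7 s.
Equilibrium anomaly ΔT_eq = F / λ = 6.00 / 20.2 = 0.297 K.
t = 270 days = 2.33×10^7 s, so t/τ = 1.50.
ΔT(t) = ΔT_eq (1 − e^(−t/τ)) = 0.297 × (1 − e^−1.50) = 0.230 K.

0.230 K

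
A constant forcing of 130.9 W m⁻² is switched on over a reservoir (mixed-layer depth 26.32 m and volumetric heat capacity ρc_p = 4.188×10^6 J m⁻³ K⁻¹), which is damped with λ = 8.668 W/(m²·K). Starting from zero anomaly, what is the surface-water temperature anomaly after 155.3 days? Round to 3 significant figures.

9.84 K

Areal heat capacity C = ρc_p × D = 4.188×10^6 × 26.32 = 1.10×10^8 J/(m²·K).
τ = C / λ = 1.10×10^8 / 8.668 = 1.27×10^7 s.
Equilibrium anomaly ΔT_eq = F / λ = 130.9 / 8.668 = 15.1 K.
t = 155.3 days = 1.34×10^7 s, so t/τ = 1.06.
ΔT(t) = ΔT_eq (1 − e^(−t/τ)) = 15.1 × (1 − e^−1.06) = 9.84 K.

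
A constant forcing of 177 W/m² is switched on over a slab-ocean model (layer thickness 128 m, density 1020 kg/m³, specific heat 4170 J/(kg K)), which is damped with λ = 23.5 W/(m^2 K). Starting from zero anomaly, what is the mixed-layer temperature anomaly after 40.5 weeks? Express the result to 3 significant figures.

Areal heat capacity C = ρ c_p D = 1020 × 4170 × 128 = 5.44×10^8 J/(m²·K).
τ = C / λ = 5.44×10^8 / 23.5 = 2.32×10^7 s.
Equilibrium anomaly ΔT_eq = F / λ = 177 / 23.5 = 7.53 K.
t = 40.5 weeks = 2.45×10^7 s, so t/τ = 1.06.
ΔT(t) = ΔT_eq (1 − e^(−t/τ)) = 7.53 × (1 − e^−1.06) = 4.92 K.

4.92 K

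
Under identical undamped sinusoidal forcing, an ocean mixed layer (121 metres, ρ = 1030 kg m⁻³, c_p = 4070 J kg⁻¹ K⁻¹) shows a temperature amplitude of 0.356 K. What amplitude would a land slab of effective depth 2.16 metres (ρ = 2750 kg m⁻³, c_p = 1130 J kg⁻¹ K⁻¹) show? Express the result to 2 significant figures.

27 K

C_ocean = 5.07×10^8 J/(m²·K); C_land = 6.71×10^6 J/(m²·K).
A ∝ 1/C ⇒ A_land = A_ocean × C_ocean/C_land = 0.356 × 75.6 = 26.9 K.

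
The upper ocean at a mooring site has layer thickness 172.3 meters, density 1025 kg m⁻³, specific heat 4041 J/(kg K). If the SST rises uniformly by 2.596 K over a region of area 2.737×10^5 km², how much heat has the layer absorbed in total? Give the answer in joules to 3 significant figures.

5.07×10^20 J

Areal heat capacity C = ρ c_p D = 1025 × 4041 × 172.3 = 7.14×10^8 J m⁻² K⁻¹.
Heat per unit area: q = C ΔT = 7.14×10^8 × 2.596 = 1.85×10^9 J/m².
Total heat: Q = q × A = 1.85×10^9 × (2.737×10^5 × 10⁶ m²) = 5.07×10^20 J.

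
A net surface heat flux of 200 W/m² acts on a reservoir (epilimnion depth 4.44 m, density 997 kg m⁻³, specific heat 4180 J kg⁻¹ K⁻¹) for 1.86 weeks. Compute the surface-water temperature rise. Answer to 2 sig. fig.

Areal heat capacity C = ρ c_p D = 997 × 4180 × 4.44 = 1.85×10^7 J m⁻² K⁻¹.
Net heat input Q = F Δt = 200 × (1.86 weeks × 6.048×10^5 s/week) = 2.25×10^8 J/m².
ΔT = Q / C = 2.25×10^8 / 1.85×10^7 = 12.2 K.

12 K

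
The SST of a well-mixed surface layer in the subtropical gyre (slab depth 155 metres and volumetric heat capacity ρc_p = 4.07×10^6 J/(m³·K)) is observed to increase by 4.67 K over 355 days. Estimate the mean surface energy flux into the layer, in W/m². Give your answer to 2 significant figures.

Areal heat capacity C = ρc_p × D = 4.07×10^6 × 155 = 6.31×10^8 J/(m^2 K).
Required heat per unit area: Q = C ΔT = 6.31×10^8 × 4.67 = 2.95×10^9 J/m².
Flux F = Q / Δt = 2.95×10^9 / 3.07×10^7 s = 96.1 W/m².

96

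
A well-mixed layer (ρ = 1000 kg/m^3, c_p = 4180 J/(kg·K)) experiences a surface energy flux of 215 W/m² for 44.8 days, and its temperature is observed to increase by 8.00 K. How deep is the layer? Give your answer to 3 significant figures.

24.9 m

Heat input Q = F Δt = 215 × 3.87×10^6 s = 8.32×10^8 J/m².
Required areal heat capacity C = Q / ΔT = 1.04×10^8 J/(m²·K).
Depth D = C / (ρ c_p) = 1.04×10^8 / (1000 × 4180) = 24.9 m.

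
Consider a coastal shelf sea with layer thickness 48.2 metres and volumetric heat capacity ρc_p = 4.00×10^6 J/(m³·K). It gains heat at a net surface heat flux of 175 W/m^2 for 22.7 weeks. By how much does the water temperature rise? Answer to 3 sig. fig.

Areal heat capacity C = ρc_p × D = 4.00×10^6 × 48.2 = 1.93×10^8 J/(m²·K).
Net heat input Q = F Δt = 175 × (22.7 weeks × 6.048×10^5 s/week) = 2.40×10^9 J/m².
ΔT = Q / C = 2.40×10^9 / 1.93×10^8 = 12.5 K.

12.5 K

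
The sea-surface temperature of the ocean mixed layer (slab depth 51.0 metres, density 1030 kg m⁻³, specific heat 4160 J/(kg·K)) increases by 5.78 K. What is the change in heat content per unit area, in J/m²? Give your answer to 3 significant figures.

Areal heat capacity C = ρ c_p D = 1030 × 4160 × 51.0 = 2.19×10^8 J m⁻² K⁻¹.
ΔQ = C ΔT = 2.19×10^8 × 5.78 = 1.26×10^9 J/m².

1.26×10^9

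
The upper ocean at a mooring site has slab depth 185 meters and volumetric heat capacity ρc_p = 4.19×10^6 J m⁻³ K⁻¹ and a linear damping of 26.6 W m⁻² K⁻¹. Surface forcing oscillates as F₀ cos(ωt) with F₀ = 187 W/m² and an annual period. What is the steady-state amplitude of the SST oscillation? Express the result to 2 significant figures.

Areal heat capacity C = ρc_p × D = 4.19×10^6 × 185 = 7.75×10^8 J/(m²·K).
Angular frequency ω = 2π / T = 2π / 3.15×10^7 s = 1.99×10^-7 s⁻¹.
√((Cω)² + λ²) = √((154)² + 26.6²) = 157 W/(m²·K).
Amplitude A = F₀ / √((Cω)²+λ²) = 187 / 157 = 1.19 K.

1.2 K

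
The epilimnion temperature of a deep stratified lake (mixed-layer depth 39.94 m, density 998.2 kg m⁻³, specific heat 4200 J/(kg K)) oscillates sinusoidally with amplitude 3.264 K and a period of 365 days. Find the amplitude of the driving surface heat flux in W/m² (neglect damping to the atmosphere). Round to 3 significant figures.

109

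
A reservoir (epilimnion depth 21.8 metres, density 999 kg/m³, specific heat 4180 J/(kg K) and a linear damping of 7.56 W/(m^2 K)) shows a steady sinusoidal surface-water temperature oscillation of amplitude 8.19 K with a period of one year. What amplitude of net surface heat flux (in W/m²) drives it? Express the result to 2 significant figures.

160

Areal heat capacity C = ρ c_p D = 999 × 4180 × 21.8 = 9.10×10^7 J/(m²·K).
ω = 2π / 3.15×10^7 s = 1.99×10^-7 s⁻¹.
√((Cω)² + λ²) = √((18.1)² + 7.56²) = 19.6 W/(m²·K).
F₀ = A × √((Cω)²+λ²) = 8.19 × 19.6 = 161 W/m².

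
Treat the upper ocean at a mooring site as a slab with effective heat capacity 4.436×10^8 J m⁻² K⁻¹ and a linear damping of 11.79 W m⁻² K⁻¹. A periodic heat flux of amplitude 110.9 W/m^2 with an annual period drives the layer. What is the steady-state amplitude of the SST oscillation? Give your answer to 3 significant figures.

Areal heat capacity C = 4.436×10^8 J m⁻² K⁻¹ (given).
Angular frequency ω = 2π / T = 2π / 3.15×10^7 s = 1.99×10^-7 s⁻¹.
√((Cω)² + λ²) = √((88.4)² + 11.79²) = 89.2 W/(m²·K).
Amplitude A = F₀ / √((Cω)²+λ²) = 110.9 / 89.2 = 1.24 K.

1.24 K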